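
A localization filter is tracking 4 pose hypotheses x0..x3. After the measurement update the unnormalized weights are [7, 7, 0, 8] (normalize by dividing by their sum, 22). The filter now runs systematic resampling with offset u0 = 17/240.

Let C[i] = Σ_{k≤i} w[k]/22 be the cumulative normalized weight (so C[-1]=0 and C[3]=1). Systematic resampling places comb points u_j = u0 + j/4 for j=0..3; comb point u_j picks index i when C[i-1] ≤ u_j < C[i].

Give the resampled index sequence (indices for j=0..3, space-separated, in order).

C = [7/22, 7/11, 7/11, 1]
j=0: u_0=17/240 ∈ [0, 7/22) → index 0
j=1: u_1=77/240 ∈ [7/22, 7/11) → index 1
j=2: u_2=137/240 ∈ [7/22, 7/11) → index 1
j=3: u_3=197/240 ∈ [7/11, 1) → index 3

0 1 1 3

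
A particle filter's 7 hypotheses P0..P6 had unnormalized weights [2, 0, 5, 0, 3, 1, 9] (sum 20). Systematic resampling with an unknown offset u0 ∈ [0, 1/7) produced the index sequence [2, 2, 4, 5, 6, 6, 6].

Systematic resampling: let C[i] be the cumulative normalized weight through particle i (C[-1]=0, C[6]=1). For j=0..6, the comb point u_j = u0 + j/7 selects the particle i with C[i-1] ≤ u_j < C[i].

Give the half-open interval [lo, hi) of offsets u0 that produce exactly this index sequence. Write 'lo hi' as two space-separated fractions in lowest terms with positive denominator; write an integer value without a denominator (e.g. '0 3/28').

C = [1/10, 1/10, 7/20, 7/20, 1/2, 11/20, 1]
j=0 picked index 2: u0 ∈ [1/10, 7/20)
j=1 picked index 2: u0 ∈ [-3/70, 29/140)
j=2 picked index 4: u0 ∈ [9/140, 3/14)
j=3 picked index 5: u0 ∈ [1/14, 17/140)
j=4 picked index 6: u0 ∈ [-3/140, 3/7)
j=5 picked index 6: u0 ∈ [-23/140, 2/7)
j=6 picked index 6: u0 ∈ [-43/140, 1/7)
intersection: [1/10, 17/140)

1/10 17/140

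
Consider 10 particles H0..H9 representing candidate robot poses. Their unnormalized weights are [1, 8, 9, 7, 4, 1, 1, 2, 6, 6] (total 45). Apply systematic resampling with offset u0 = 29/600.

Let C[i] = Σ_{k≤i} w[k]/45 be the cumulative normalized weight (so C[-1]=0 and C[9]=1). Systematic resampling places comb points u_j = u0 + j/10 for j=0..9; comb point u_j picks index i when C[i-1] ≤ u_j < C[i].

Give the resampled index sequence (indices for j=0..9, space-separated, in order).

C = [1/45, 1/5, 2/5, 5/9, 29/45, 2/3, 31/45, 11/15, 13/15, 1]
j=0: u_0=29/600 ∈ [1/45, 1/5) → index 1
j=1: u_1=89/600 ∈ [1/45, 1/5) → index 1
j=2: u_2=149/600 ∈ [1/5, 2/5) → index 2
j=3: u_3=209/600 ∈ [1/5, 2/5) → index 2
j=4: u_4=269/600 ∈ [2/5, 5/9) → index 3
j=5: u_5=329/600 ∈ [2/5, 5/9) → index 3
j=6: u_6=389/600 ∈ [29/45, 2/3) → index 5
j=7: u_7=449/600 ∈ [11/15, 13/15) → index 8
j=8: u_8=509/600 ∈ [11/15, 13/15) → index 8
j=9: u_9=569/600 ∈ [13/15, 1) → index 9

1 1 2 2 3 3 5 8 8 9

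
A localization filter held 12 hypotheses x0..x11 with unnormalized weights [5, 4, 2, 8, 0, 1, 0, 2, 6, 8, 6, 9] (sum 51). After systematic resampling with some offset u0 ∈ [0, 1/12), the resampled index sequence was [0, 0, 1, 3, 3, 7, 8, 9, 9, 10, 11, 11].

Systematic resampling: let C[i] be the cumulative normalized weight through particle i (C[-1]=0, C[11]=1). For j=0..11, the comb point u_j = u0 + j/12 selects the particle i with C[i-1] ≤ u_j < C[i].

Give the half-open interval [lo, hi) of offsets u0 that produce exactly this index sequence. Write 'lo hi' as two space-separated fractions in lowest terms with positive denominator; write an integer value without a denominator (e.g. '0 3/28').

0 1/102

C = [5/51, 3/17, 11/51, 19/51, 19/51, 20/51, 20/51, 22/51, 28/51, 12/17, 14/17, 1]
j=0 picked index 0: u0 ∈ [0, 5/51)
j=1 picked index 0: u0 ∈ [-1/12, 1/68)
j=2 picked index 1: u0 ∈ [-7/102, 1/102)
j=3 picked index 3: u0 ∈ [-7/204, 25/204)
j=4 picked index 3: u0 ∈ [-2/17, 2/51)
j=5 picked index 7: u0 ∈ [-5/204, 1/68)
j=6 picked index 8: u0 ∈ [-7/102, 5/102)
j=7 picked index 9: u0 ∈ [-7/204, 25/204)
j=8 picked index 9: u0 ∈ [-2/17, 2/51)
j=9 picked index 10: u0 ∈ [-3/68, 5/68)
j=10 picked index 11: u0 ∈ [-1/102, 1/6)
j=11 picked index 11: u0 ∈ [-19/204, 1/12)
intersection: [0, 1/102)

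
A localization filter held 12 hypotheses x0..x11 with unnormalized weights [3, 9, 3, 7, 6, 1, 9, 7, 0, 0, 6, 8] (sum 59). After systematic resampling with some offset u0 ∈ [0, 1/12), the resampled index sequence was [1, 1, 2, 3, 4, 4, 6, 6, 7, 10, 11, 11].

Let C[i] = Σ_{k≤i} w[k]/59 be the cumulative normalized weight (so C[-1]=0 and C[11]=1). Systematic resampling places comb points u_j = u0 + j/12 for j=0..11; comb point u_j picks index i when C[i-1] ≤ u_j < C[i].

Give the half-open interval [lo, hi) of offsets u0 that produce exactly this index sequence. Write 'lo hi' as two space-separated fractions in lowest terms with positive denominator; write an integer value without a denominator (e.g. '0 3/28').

C = [3/59, 12/59, 15/59, 22/59, 28/59, 29/59, 38/59, 45/59, 45/59, 45/59, 51/59, 1]
j=0 picked index 1: u0 ∈ [3/59, 12/59)
j=1 picked index 1: u0 ∈ [-23/708, 85/708)
j=2 picked index 2: u0 ∈ [13/354, 31/354)
j=3 picked index 3: u0 ∈ [1/236, 29/236)
j=4 picked index 4: u0 ∈ [7/177, 25/177)
j=5 picked index 4: u0 ∈ [-31/708, 41/708)
j=6 picked index 6: u0 ∈ [-1/118, 17/118)
j=7 picked index 6: u0 ∈ [-65/708, 43/708)
j=8 picked index 7: u0 ∈ [-4/177, 17/177)
j=9 picked index 10: u0 ∈ [3/236, 27/236)
j=10 picked index 11: u0 ∈ [11/354, 1/6)
j=11 picked index 11: u0 ∈ [-37/708, 1/12)
intersection: [3/59, 41/708)

3/59 41/708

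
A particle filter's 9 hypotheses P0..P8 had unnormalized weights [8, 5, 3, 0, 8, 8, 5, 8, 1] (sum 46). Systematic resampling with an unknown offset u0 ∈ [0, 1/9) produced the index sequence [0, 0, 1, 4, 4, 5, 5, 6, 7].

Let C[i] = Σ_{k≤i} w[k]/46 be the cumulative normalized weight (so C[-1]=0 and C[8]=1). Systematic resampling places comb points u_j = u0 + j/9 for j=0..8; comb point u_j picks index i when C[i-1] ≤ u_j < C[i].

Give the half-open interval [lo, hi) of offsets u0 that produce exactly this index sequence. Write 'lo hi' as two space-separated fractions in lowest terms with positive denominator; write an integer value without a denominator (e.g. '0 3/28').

C = [4/23, 13/46, 8/23, 8/23, 12/23, 16/23, 37/46, 45/46, 1]
j=0 picked index 0: u0 ∈ [0, 4/23)
j=1 picked index 0: u0 ∈ [-1/9, 13/207)
j=2 picked index 1: u0 ∈ [-10/207, 25/414)
j=3 picked index 4: u0 ∈ [1/69, 13/69)
j=4 picked index 4: u0 ∈ [-20/207, 16/207)
j=5 picked index 5: u0 ∈ [-7/207, 29/207)
j=6 picked index 5: u0 ∈ [-10/69, 2/69)
j=7 picked index 6: u0 ∈ [-17/207, 11/414)
j=8 picked index 7: u0 ∈ [-35/414, 37/414)
intersection: [1/69, 11/414)

1/69 11/414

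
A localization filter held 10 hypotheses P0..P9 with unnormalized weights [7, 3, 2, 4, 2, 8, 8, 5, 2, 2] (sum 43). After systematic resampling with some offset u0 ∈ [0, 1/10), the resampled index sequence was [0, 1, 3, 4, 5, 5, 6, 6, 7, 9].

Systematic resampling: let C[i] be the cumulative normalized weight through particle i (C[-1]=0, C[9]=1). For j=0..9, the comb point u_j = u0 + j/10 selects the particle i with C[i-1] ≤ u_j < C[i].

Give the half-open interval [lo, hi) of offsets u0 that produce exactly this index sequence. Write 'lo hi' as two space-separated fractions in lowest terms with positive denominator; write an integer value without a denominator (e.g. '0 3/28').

C = [7/43, 10/43, 12/43, 16/43, 18/43, 26/43, 34/43, 39/43, 41/43, 1]
j=0 picked index 0: u0 ∈ [0, 7/43)
j=1 picked index 1: u0 ∈ [27/430, 57/430)
j=2 picked index 3: u0 ∈ [17/215, 37/215)
j=3 picked index 4: u0 ∈ [31/430, 51/430)
j=4 picked index 5: u0 ∈ [4/215, 44/215)
j=5 picked index 5: u0 ∈ [-7/86, 9/86)
j=6 picked index 6: u0 ∈ [1/215, 41/215)
j=7 picked index 6: u0 ∈ [-41/430, 39/430)
j=8 picked index 7: u0 ∈ [-2/215, 23/215)
j=9 picked index 9: u0 ∈ [23/430, 1/10)
intersection: [17/215, 39/430)

17/215 39/430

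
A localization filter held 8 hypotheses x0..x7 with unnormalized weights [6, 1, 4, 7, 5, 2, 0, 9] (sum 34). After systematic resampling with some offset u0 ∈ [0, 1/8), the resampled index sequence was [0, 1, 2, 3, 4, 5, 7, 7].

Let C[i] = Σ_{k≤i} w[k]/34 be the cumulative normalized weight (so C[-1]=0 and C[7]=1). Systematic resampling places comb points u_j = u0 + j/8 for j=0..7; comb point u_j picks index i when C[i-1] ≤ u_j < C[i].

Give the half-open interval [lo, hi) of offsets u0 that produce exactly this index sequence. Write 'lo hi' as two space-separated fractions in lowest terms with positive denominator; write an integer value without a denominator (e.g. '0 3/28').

7/136 5/68

C = [3/17, 7/34, 11/34, 9/17, 23/34, 25/34, 25/34, 1]
j=0 picked index 0: u0 ∈ [0, 3/17)
j=1 picked index 1: u0 ∈ [7/136, 11/136)
j=2 picked index 2: u0 ∈ [-3/68, 5/68)
j=3 picked index 3: u0 ∈ [-7/136, 21/136)
j=4 picked index 4: u0 ∈ [1/34, 3/17)
j=5 picked index 5: u0 ∈ [7/136, 15/136)
j=6 picked index 7: u0 ∈ [-1/68, 1/4)
j=7 picked index 7: u0 ∈ [-19/136, 1/8)
intersection: [7/136, 5/68)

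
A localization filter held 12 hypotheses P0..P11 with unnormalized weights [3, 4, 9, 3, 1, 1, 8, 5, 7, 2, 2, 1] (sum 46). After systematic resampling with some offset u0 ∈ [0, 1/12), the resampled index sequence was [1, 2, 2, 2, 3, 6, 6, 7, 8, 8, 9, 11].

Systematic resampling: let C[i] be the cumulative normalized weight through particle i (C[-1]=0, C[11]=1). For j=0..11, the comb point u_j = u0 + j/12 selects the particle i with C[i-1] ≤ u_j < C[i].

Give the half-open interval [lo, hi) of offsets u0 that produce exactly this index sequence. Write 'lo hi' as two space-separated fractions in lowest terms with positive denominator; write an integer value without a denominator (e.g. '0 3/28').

C = [3/46, 7/46, 8/23, 19/46, 10/23, 21/46, 29/46, 17/23, 41/46, 43/46, 45/46, 1]
j=0 picked index 1: u0 ∈ [3/46, 7/46)
j=1 picked index 2: u0 ∈ [19/276, 73/276)
j=2 picked index 2: u0 ∈ [-1/69, 25/138)
j=3 picked index 2: u0 ∈ [-9/92, 9/92)
j=4 picked index 3: u0 ∈ [1/69, 11/138)
j=5 picked index 6: u0 ∈ [11/276, 59/276)
j=6 picked index 6: u0 ∈ [-1/23, 3/23)
j=7 picked index 7: u0 ∈ [13/276, 43/276)
j=8 picked index 8: u0 ∈ [5/69, 31/138)
j=9 picked index 8: u0 ∈ [-1/92, 13/92)
j=10 picked index 9: u0 ∈ [4/69, 7/69)
j=11 picked index 11: u0 ∈ [17/276, 1/12)
intersection: [5/69, 11/138)

5/69 11/138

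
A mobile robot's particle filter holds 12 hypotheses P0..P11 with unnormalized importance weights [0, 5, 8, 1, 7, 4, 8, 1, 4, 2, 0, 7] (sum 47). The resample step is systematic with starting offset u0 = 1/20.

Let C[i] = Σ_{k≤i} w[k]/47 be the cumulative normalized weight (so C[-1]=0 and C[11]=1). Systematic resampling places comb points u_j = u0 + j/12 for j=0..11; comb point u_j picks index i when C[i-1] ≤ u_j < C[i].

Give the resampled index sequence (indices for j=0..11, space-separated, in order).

1 2 2 4 4 5 6 6 7 8 11 11

C = [0, 5/47, 13/47, 14/47, 21/47, 25/47, 33/47, 34/47, 38/47, 40/47, 40/47, 1]
j=0: u_0=1/20 ∈ [0, 5/47) → index 1
j=1: u_1=2/15 ∈ [5/47, 13/47) → index 2
j=2: u_2=13/60 ∈ [5/47, 13/47) → index 2
j=3: u_3=3/10 ∈ [14/47, 21/47) → index 4
j=4: u_4=23/60 ∈ [14/47, 21/47) → index 4
j=5: u_5=7/15 ∈ [21/47, 25/47) → index 5
j=6: u_6=11/20 ∈ [25/47, 33/47) → index 6
j=7: u_7=19/30 ∈ [25/47, 33/47) → index 6
j=8: u_8=43/60 ∈ [33/47, 34/47) → index 7
j=9: u_9=4/5 ∈ [34/47, 38/47) → index 8
j=10: u_10=53/60 ∈ [40/47, 1) → index 11
j=11: u_11=29/30 ∈ [40/47, 1) → index 11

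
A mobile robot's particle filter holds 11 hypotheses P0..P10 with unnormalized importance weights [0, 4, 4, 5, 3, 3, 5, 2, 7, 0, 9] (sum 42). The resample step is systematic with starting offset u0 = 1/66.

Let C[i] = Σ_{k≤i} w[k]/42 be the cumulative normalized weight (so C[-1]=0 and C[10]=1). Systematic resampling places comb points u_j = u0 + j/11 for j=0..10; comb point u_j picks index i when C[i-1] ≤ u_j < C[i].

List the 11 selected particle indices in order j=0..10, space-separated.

C = [0, 2/21, 4/21, 13/42, 8/21, 19/42, 4/7, 13/21, 11/14, 11/14, 1]
j=0: u_0=1/66 ∈ [0, 2/21) → index 1
j=1: u_1=7/66 ∈ [2/21, 4/21) → index 2
j=2: u_2=13/66 ∈ [4/21, 13/42) → index 3
j=3: u_3=19/66 ∈ [4/21, 13/42) → index 3
j=4: u_4=25/66 ∈ [13/42, 8/21) → index 4
j=5: u_5=31/66 ∈ [19/42, 4/7) → index 6
j=6: u_6=37/66 ∈ [19/42, 4/7) → index 6
j=7: u_7=43/66 ∈ [13/21, 11/14) → index 8
j=8: u_8=49/66 ∈ [13/21, 11/14) → index 8
j=9: u_9=5/6 ∈ [11/14, 1) → index 10
j=10: u_10=61/66 ∈ [11/14, 1) → index 10

1 2 3 3 4 6 6 8 8 10 10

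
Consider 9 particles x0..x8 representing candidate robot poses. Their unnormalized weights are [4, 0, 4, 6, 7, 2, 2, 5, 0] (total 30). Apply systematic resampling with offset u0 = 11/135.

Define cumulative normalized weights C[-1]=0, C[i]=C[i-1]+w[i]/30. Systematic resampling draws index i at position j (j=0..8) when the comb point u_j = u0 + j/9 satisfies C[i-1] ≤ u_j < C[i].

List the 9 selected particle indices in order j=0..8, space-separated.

0 2 3 3 4 4 5 7 7

C = [2/15, 2/15, 4/15, 7/15, 7/10, 23/30, 5/6, 1, 1]
j=0: u_0=11/135 ∈ [0, 2/15) → index 0
j=1: u_1=26/135 ∈ [2/15, 4/15) → index 2
j=2: u_2=41/135 ∈ [4/15, 7/15) → index 3
j=3: u_3=56/135 ∈ [4/15, 7/15) → index 3
j=4: u_4=71/135 ∈ [7/15, 7/10) → index 4
j=5: u_5=86/135 ∈ [7/15, 7/10) → index 4
j=6: u_6=101/135 ∈ [7/10, 23/30) → index 5
j=7: u_7=116/135 ∈ [5/6, 1) → index 7
j=8: u_8=131/135 ∈ [5/6, 1) → index 7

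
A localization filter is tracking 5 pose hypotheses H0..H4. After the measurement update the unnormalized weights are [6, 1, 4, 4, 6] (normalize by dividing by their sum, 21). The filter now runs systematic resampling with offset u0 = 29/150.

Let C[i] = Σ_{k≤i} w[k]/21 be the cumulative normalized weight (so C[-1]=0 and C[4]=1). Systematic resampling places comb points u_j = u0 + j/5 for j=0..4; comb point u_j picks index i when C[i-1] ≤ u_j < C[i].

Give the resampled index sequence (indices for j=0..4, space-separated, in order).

C = [2/7, 1/3, 11/21, 5/7, 1]
j=0: u_0=29/150 ∈ [0, 2/7) → index 0
j=1: u_1=59/150 ∈ [1/3, 11/21) → index 2
j=2: u_2=89/150 ∈ [11/21, 5/7) → index 3
j=3: u_3=119/150 ∈ [5/7, 1) → index 4
j=4: u_4=149/150 ∈ [5/7, 1) → index 4

0 2 3 4 4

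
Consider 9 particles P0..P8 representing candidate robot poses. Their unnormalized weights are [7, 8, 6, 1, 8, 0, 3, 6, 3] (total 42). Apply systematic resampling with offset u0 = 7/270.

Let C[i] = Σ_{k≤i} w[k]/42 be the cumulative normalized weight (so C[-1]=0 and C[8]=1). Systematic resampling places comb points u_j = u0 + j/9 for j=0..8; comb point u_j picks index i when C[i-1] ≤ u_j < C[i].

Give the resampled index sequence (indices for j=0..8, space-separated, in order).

C = [1/6, 5/14, 1/2, 11/21, 5/7, 5/7, 11/14, 13/14, 1]
j=0: u_0=7/270 ∈ [0, 1/6) → index 0
j=1: u_1=37/270 ∈ [0, 1/6) → index 0
j=2: u_2=67/270 ∈ [1/6, 5/14) → index 1
j=3: u_3=97/270 ∈ [5/14, 1/2) → index 2
j=4: u_4=127/270 ∈ [5/14, 1/2) → index 2
j=5: u_5=157/270 ∈ [11/21, 5/7) → index 4
j=6: u_6=187/270 ∈ [11/21, 5/7) → index 4
j=7: u_7=217/270 ∈ [11/14, 13/14) → index 7
j=8: u_8=247/270 ∈ [11/14, 13/14) → index 7

0 0 1 2 2 4 4 7 7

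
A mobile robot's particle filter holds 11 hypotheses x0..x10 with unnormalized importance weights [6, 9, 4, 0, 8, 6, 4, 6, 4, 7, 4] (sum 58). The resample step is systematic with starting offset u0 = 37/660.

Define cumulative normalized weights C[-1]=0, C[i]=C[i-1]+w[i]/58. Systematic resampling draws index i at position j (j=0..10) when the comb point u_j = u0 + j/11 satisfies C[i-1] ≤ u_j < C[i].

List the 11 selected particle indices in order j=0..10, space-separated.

C = [3/29, 15/58, 19/58, 19/58, 27/58, 33/58, 37/58, 43/58, 47/58, 27/29, 1]
j=0: u_0=37/660 ∈ [0, 3/29) → index 0
j=1: u_1=97/660 ∈ [3/29, 15/58) → index 1
j=2: u_2=157/660 ∈ [3/29, 15/58) → index 1
j=3: u_3=217/660 ∈ [19/58, 27/58) → index 4
j=4: u_4=277/660 ∈ [19/58, 27/58) → index 4
j=5: u_5=337/660 ∈ [27/58, 33/58) → index 5
j=6: u_6=397/660 ∈ [33/58, 37/58) → index 6
j=7: u_7=457/660 ∈ [37/58, 43/58) → index 7
j=8: u_8=47/60 ∈ [43/58, 47/58) → index 8
j=9: u_9=577/660 ∈ [47/58, 27/29) → index 9
j=10: u_10=637/660 ∈ [27/29, 1) → index 10

0 1 1 4 4 5 6 7 8 9 10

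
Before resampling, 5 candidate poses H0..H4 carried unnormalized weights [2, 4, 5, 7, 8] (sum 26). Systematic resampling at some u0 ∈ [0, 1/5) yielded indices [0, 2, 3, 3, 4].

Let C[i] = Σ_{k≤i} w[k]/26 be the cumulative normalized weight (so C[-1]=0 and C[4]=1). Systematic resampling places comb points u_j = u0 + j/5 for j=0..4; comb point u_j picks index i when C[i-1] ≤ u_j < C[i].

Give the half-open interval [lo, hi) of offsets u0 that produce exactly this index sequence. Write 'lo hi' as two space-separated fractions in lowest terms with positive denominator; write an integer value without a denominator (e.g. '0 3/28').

2/65 1/13

C = [1/13, 3/13, 11/26, 9/13, 1]
j=0 picked index 0: u0 ∈ [0, 1/13)
j=1 picked index 2: u0 ∈ [2/65, 29/130)
j=2 picked index 3: u0 ∈ [3/130, 19/65)
j=3 picked index 3: u0 ∈ [-23/130, 6/65)
j=4 picked index 4: u0 ∈ [-7/65, 1/5)
intersection: [2/65, 1/13)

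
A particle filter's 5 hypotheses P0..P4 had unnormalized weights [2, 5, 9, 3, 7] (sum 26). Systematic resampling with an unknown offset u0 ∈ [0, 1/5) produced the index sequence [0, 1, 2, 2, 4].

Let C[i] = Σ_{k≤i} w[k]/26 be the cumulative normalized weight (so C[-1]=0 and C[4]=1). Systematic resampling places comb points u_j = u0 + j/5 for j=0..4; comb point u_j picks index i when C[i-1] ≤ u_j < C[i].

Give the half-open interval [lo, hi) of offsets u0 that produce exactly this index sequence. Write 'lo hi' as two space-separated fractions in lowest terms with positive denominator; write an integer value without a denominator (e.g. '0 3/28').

C = [1/13, 7/26, 8/13, 19/26, 1]
j=0 picked index 0: u0 ∈ [0, 1/13)
j=1 picked index 1: u0 ∈ [-8/65, 9/130)
j=2 picked index 2: u0 ∈ [-17/130, 14/65)
j=3 picked index 2: u0 ∈ [-43/130, 1/65)
j=4 picked index 4: u0 ∈ [-9/130, 1/5)
intersection: [0, 1/65)

0 1/65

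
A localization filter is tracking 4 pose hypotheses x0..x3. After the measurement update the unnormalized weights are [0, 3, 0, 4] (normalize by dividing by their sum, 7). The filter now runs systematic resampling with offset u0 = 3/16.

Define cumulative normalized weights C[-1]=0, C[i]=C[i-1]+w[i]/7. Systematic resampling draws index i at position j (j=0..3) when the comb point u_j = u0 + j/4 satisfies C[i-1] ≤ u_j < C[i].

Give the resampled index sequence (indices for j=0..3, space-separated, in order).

C = [0, 3/7, 3/7, 1]
j=0: u_0=3/16 ∈ [0, 3/7) → index 1
j=1: u_1=7/16 ∈ [3/7, 1) → index 3
j=2: u_2=11/16 ∈ [3/7, 1) → index 3
j=3: u_3=15/16 ∈ [3/7, 1) → index 3

1 3 3 3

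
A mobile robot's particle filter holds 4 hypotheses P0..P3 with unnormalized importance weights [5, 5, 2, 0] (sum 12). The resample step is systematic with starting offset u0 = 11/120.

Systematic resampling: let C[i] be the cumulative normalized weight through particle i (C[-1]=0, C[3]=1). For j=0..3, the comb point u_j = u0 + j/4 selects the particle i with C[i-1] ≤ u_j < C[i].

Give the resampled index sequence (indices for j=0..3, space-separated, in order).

C = [5/12, 5/6, 1, 1]
j=0: u_0=11/120 ∈ [0, 5/12) → index 0
j=1: u_1=41/120 ∈ [0, 5/12) → index 0
j=2: u_2=71/120 ∈ [5/12, 5/6) → index 1
j=3: u_3=101/120 ∈ [5/6, 1) → index 2

0 0 1 2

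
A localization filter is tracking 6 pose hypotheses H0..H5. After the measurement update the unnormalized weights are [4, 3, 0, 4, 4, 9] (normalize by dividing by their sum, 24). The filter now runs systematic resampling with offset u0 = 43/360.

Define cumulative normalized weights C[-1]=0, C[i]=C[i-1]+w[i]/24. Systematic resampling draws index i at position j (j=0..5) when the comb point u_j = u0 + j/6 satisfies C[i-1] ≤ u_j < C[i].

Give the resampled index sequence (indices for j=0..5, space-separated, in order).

0 1 3 4 5 5

C = [1/6, 7/24, 7/24, 11/24, 5/8, 1]
j=0: u_0=43/360 ∈ [0, 1/6) → index 0
j=1: u_1=103/360 ∈ [1/6, 7/24) → index 1
j=2: u_2=163/360 ∈ [7/24, 11/24) → index 3
j=3: u_3=223/360 ∈ [11/24, 5/8) → index 4
j=4: u_4=283/360 ∈ [5/8, 1) → index 5
j=5: u_5=343/360 ∈ [5/8, 1) → index 5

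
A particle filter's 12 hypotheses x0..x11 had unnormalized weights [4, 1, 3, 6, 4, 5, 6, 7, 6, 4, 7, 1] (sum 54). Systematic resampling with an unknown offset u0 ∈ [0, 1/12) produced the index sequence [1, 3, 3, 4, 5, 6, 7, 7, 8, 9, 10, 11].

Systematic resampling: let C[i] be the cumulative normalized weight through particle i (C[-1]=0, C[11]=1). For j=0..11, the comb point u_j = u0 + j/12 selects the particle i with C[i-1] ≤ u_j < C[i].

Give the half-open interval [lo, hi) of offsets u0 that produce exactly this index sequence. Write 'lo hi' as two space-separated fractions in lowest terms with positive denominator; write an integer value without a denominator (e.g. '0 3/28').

2/27 1/12

C = [2/27, 5/54, 4/27, 7/27, 1/3, 23/54, 29/54, 2/3, 7/9, 23/27, 53/54, 1]
j=0 picked index 1: u0 ∈ [2/27, 5/54)
j=1 picked index 3: u0 ∈ [7/108, 19/108)
j=2 picked index 3: u0 ∈ [-1/54, 5/54)
j=3 picked index 4: u0 ∈ [1/108, 1/12)
j=4 picked index 5: u0 ∈ [0, 5/54)
j=5 picked index 6: u0 ∈ [1/108, 13/108)
j=6 picked index 7: u0 ∈ [1/27, 1/6)
j=7 picked index 7: u0 ∈ [-5/108, 1/12)
j=8 picked index 8: u0 ∈ [0, 1/9)
j=9 picked index 9: u0 ∈ [1/36, 11/108)
j=10 picked index 10: u0 ∈ [1/54, 4/27)
j=11 picked index 11: u0 ∈ [7/108, 1/12)
intersection: [2/27, 1/12)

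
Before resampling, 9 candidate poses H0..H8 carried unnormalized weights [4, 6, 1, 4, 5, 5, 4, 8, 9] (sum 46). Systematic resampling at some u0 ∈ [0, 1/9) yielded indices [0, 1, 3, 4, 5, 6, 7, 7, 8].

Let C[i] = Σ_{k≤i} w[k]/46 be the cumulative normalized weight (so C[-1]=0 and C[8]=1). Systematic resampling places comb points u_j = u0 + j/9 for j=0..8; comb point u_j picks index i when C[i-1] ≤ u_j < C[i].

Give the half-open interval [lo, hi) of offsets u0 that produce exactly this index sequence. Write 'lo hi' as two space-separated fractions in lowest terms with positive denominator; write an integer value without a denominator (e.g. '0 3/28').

7/414 11/414

C = [2/23, 5/23, 11/46, 15/46, 10/23, 25/46, 29/46, 37/46, 1]
j=0 picked index 0: u0 ∈ [0, 2/23)
j=1 picked index 1: u0 ∈ [-5/207, 22/207)
j=2 picked index 3: u0 ∈ [7/414, 43/414)
j=3 picked index 4: u0 ∈ [-1/138, 7/69)
j=4 picked index 5: u0 ∈ [-2/207, 41/414)
j=5 picked index 6: u0 ∈ [-5/414, 31/414)
j=6 picked index 7: u0 ∈ [-5/138, 19/138)
j=7 picked index 7: u0 ∈ [-61/414, 11/414)
j=8 picked index 8: u0 ∈ [-35/414, 1/9)
intersection: [7/414, 11/414)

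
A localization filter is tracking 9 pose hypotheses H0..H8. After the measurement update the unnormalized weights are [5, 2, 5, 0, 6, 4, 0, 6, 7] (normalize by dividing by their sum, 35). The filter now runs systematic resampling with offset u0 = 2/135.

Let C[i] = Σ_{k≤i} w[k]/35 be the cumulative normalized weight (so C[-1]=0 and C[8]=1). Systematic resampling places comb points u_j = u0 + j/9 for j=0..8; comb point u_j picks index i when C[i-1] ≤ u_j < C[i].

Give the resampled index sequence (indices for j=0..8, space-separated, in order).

0 0 2 4 4 5 7 7 8

C = [1/7, 1/5, 12/35, 12/35, 18/35, 22/35, 22/35, 4/5, 1]
j=0: u_0=2/135 ∈ [0, 1/7) → index 0
j=1: u_1=17/135 ∈ [0, 1/7) → index 0
j=2: u_2=32/135 ∈ [1/5, 12/35) → index 2
j=3: u_3=47/135 ∈ [12/35, 18/35) → index 4
j=4: u_4=62/135 ∈ [12/35, 18/35) → index 4
j=5: u_5=77/135 ∈ [18/35, 22/35) → index 5
j=6: u_6=92/135 ∈ [22/35, 4/5) → index 7
j=7: u_7=107/135 ∈ [22/35, 4/5) → index 7
j=8: u_8=122/135 ∈ [4/5, 1) → index 8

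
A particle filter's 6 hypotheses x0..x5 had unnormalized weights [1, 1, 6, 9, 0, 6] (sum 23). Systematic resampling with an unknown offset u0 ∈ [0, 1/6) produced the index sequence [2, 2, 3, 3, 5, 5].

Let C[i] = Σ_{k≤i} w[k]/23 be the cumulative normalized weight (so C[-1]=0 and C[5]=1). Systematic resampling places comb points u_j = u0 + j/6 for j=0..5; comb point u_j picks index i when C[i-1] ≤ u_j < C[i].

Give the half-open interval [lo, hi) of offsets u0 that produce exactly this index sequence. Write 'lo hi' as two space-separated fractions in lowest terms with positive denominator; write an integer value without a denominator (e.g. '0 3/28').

C = [1/23, 2/23, 8/23, 17/23, 17/23, 1]
j=0 picked index 2: u0 ∈ [2/23, 8/23)
j=1 picked index 2: u0 ∈ [-11/138, 25/138)
j=2 picked index 3: u0 ∈ [1/69, 28/69)
j=3 picked index 3: u0 ∈ [-7/46, 11/46)
j=4 picked index 5: u0 ∈ [5/69, 1/3)
j=5 picked index 5: u0 ∈ [-13/138, 1/6)
intersection: [2/23, 1/6)

2/23 1/6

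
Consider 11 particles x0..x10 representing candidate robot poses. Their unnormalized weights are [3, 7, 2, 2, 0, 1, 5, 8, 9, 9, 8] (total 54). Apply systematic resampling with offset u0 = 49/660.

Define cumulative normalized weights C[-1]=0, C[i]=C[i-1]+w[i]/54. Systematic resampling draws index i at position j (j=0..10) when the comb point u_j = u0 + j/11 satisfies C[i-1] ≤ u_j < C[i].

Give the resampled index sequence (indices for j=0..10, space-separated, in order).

1 1 3 6 7 8 8 9 9 10 10

C = [1/18, 5/27, 2/9, 7/27, 7/27, 5/18, 10/27, 14/27, 37/54, 23/27, 1]
j=0: u_0=49/660 ∈ [1/18, 5/27) → index 1
j=1: u_1=109/660 ∈ [1/18, 5/27) → index 1
j=2: u_2=169/660 ∈ [2/9, 7/27) → index 3
j=3: u_3=229/660 ∈ [5/18, 10/27) → index 6
j=4: u_4=289/660 ∈ [10/27, 14/27) → index 7
j=5: u_5=349/660 ∈ [14/27, 37/54) → index 8
j=6: u_6=409/660 ∈ [14/27, 37/54) → index 8
j=7: u_7=469/660 ∈ [37/54, 23/27) → index 9
j=8: u_8=529/660 ∈ [37/54, 23/27) → index 9
j=9: u_9=589/660 ∈ [23/27, 1) → index 10
j=10: u_10=59/60 ∈ [23/27, 1) → index 10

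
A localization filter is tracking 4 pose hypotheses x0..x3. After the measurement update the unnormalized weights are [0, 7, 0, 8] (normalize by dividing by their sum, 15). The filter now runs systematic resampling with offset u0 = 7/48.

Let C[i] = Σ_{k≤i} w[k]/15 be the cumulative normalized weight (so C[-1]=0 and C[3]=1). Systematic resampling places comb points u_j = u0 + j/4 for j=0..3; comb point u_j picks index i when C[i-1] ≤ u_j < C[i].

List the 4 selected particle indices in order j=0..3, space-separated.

C = [0, 7/15, 7/15, 1]
j=0: u_0=7/48 ∈ [0, 7/15) → index 1
j=1: u_1=19/48 ∈ [0, 7/15) → index 1
j=2: u_2=31/48 ∈ [7/15, 1) → index 3
j=3: u_3=43/48 ∈ [7/15, 1) → index 3

1 1 3 3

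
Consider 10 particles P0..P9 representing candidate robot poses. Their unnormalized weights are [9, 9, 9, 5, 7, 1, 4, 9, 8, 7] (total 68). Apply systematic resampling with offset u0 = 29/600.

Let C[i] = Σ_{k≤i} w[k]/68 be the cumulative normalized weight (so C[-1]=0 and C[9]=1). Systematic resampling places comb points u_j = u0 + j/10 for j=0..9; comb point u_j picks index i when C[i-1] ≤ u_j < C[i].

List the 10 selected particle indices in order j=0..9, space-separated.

0 1 1 2 3 4 7 7 8 9

C = [9/68, 9/34, 27/68, 8/17, 39/68, 10/17, 11/17, 53/68, 61/68, 1]
j=0: u_0=29/600 ∈ [0, 9/68) → index 0
j=1: u_1=89/600 ∈ [9/68, 9/34) → index 1
j=2: u_2=149/600 ∈ [9/68, 9/34) → index 1
j=3: u_3=209/600 ∈ [9/34, 27/68) → index 2
j=4: u_4=269/600 ∈ [27/68, 8/17) → index 3
j=5: u_5=329/600 ∈ [8/17, 39/68) → index 4
j=6: u_6=389/600 ∈ [11/17, 53/68) → index 7
j=7: u_7=449/600 ∈ [11/17, 53/68) → index 7
j=8: u_8=509/600 ∈ [53/68, 61/68) → index 8
j=9: u_9=569/600 ∈ [61/68, 1) → index 9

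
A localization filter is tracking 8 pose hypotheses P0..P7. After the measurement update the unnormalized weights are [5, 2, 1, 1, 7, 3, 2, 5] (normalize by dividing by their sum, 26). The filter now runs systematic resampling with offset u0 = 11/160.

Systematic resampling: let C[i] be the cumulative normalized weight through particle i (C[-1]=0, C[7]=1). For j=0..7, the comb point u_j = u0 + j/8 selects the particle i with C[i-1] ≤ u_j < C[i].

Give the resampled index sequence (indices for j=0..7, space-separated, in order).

0 1 3 4 4 5 7 7

C = [5/26, 7/26, 4/13, 9/26, 8/13, 19/26, 21/26, 1]
j=0: u_0=11/160 ∈ [0, 5/26) → index 0
j=1: u_1=31/160 ∈ [5/26, 7/26) → index 1
j=2: u_2=51/160 ∈ [4/13, 9/26) → index 3
j=3: u_3=71/160 ∈ [9/26, 8/13) → index 4
j=4: u_4=91/160 ∈ [9/26, 8/13) → index 4
j=5: u_5=111/160 ∈ [8/13, 19/26) → index 5
j=6: u_6=131/160 ∈ [21/26, 1) → index 7
j=7: u_7=151/160 ∈ [21/26, 1) → index 7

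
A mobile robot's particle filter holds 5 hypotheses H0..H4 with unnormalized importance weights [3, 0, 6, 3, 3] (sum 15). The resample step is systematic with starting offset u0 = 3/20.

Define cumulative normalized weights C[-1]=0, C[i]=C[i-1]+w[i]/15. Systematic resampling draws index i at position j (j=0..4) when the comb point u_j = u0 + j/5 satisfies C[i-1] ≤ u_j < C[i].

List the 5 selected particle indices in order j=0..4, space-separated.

0 2 2 3 4

C = [1/5, 1/5, 3/5, 4/5, 1]
j=0: u_0=3/20 ∈ [0, 1/5) → index 0
j=1: u_1=7/20 ∈ [1/5, 3/5) → index 2
j=2: u_2=11/20 ∈ [1/5, 3/5) → index 2
j=3: u_3=3/4 ∈ [3/5, 4/5) → index 3
j=4: u_4=19/20 ∈ [4/5, 1) → index 4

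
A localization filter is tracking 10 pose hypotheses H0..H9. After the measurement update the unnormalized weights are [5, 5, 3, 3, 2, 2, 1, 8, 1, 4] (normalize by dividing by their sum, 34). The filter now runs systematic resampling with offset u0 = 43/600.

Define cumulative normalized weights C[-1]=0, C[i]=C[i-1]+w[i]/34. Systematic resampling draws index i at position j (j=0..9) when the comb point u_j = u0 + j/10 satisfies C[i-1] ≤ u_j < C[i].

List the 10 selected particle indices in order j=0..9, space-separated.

C = [5/34, 5/17, 13/34, 8/17, 9/17, 10/17, 21/34, 29/34, 15/17, 1]
j=0: u_0=43/600 ∈ [0, 5/34) → index 0
j=1: u_1=103/600 ∈ [5/34, 5/17) → index 1
j=2: u_2=163/600 ∈ [5/34, 5/17) → index 1
j=3: u_3=223/600 ∈ [5/17, 13/34) → index 2
j=4: u_4=283/600 ∈ [8/17, 9/17) → index 4
j=5: u_5=343/600 ∈ [9/17, 10/17) → index 5
j=6: u_6=403/600 ∈ [21/34, 29/34) → index 7
j=7: u_7=463/600 ∈ [21/34, 29/34) → index 7
j=8: u_8=523/600 ∈ [29/34, 15/17) → index 8
j=9: u_9=583/600 ∈ [15/17, 1) → index 9

0 1 1 2 4 5 7 7 8 9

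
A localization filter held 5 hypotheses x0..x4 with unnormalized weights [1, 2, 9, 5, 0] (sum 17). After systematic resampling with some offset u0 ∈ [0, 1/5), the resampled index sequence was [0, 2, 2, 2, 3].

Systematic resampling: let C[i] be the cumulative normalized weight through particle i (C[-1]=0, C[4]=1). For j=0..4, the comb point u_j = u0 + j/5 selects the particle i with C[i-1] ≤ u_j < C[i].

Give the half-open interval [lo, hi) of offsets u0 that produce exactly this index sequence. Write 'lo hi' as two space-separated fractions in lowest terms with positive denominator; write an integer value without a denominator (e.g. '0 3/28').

C = [1/17, 3/17, 12/17, 1, 1]
j=0 picked index 0: u0 ∈ [0, 1/17)
j=1 picked index 2: u0 ∈ [-2/85, 43/85)
j=2 picked index 2: u0 ∈ [-19/85, 26/85)
j=3 picked index 2: u0 ∈ [-36/85, 9/85)
j=4 picked index 3: u0 ∈ [-8/85, 1/5)
intersection: [0, 1/17)

0 1/17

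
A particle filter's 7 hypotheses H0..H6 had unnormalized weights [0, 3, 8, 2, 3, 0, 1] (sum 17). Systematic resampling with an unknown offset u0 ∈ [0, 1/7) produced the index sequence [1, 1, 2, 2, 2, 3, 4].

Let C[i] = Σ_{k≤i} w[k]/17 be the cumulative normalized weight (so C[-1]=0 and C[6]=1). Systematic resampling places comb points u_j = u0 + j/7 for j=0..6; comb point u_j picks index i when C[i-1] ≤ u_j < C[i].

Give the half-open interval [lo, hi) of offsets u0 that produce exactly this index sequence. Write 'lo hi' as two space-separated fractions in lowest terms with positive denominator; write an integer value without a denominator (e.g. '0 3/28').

0 4/119

C = [0, 3/17, 11/17, 13/17, 16/17, 16/17, 1]
j=0 picked index 1: u0 ∈ [0, 3/17)
j=1 picked index 1: u0 ∈ [-1/7, 4/119)
j=2 picked index 2: u0 ∈ [-13/119, 43/119)
j=3 picked index 2: u0 ∈ [-30/119, 26/119)
j=4 picked index 2: u0 ∈ [-47/119, 9/119)
j=5 picked index 3: u0 ∈ [-8/119, 6/119)
j=6 picked index 4: u0 ∈ [-11/119, 10/119)
intersection: [0, 4/119)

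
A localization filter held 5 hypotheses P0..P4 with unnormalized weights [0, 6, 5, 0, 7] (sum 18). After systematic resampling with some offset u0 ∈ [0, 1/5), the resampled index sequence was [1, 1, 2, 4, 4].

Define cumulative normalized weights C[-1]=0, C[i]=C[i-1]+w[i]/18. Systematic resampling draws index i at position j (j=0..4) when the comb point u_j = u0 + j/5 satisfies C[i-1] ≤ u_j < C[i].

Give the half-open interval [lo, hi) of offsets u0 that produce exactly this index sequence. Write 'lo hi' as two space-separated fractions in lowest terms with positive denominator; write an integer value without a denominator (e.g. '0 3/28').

C = [0, 1/3, 11/18, 11/18, 1]
j=0 picked index 1: u0 ∈ [0, 1/3)
j=1 picked index 1: u0 ∈ [-1/5, 2/15)
j=2 picked index 2: u0 ∈ [-1/15, 19/90)
j=3 picked index 4: u0 ∈ [1/90, 2/5)
j=4 picked index 4: u0 ∈ [-17/90, 1/5)
intersection: [1/90, 2/15)

1/90 2/15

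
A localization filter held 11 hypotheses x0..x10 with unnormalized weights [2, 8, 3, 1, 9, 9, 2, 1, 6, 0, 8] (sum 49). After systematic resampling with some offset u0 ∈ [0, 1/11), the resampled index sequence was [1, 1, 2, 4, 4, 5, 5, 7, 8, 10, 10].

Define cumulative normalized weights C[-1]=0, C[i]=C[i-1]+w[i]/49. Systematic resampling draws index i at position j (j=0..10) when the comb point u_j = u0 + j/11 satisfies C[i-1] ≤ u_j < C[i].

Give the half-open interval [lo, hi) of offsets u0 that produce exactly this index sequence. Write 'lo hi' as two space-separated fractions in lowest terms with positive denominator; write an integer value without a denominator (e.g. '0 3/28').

C = [2/49, 10/49, 13/49, 2/7, 23/49, 32/49, 34/49, 5/7, 41/49, 41/49, 1]
j=0 picked index 1: u0 ∈ [2/49, 10/49)
j=1 picked index 1: u0 ∈ [-27/539, 61/539)
j=2 picked index 2: u0 ∈ [12/539, 45/539)
j=3 picked index 4: u0 ∈ [1/77, 106/539)
j=4 picked index 4: u0 ∈ [-6/77, 57/539)
j=5 picked index 5: u0 ∈ [8/539, 107/539)
j=6 picked index 5: u0 ∈ [-41/539, 58/539)
j=7 picked index 7: u0 ∈ [31/539, 6/77)
j=8 picked index 8: u0 ∈ [-1/77, 59/539)
j=9 picked index 10: u0 ∈ [10/539, 2/11)
j=10 picked index 10: u0 ∈ [-39/539, 1/11)
intersection: [31/539, 6/77)

31/539 6/77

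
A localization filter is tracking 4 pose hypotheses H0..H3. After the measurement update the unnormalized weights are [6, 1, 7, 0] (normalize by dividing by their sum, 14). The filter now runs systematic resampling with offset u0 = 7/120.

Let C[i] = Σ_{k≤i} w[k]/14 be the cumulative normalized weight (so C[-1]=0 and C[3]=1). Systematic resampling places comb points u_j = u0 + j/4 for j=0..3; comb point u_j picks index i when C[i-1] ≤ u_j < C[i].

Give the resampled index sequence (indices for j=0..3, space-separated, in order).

C = [3/7, 1/2, 1, 1]
j=0: u_0=7/120 ∈ [0, 3/7) → index 0
j=1: u_1=37/120 ∈ [0, 3/7) → index 0
j=2: u_2=67/120 ∈ [1/2, 1) → index 2
j=3: u_3=97/120 ∈ [1/2, 1) → index 2

0 0 2 2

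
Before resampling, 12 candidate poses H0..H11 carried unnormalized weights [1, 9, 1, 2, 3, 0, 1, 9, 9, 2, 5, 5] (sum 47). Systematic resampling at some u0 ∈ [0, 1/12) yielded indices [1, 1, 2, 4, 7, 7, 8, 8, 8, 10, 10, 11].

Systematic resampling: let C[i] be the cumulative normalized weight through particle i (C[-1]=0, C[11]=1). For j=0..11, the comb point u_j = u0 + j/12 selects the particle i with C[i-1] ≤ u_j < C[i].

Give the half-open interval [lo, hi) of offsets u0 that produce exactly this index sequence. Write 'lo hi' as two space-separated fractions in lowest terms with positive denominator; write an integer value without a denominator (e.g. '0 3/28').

C = [1/47, 10/47, 11/47, 13/47, 16/47, 16/47, 17/47, 26/47, 35/47, 37/47, 42/47, 1]
j=0 picked index 1: u0 ∈ [1/47, 10/47)
j=1 picked index 1: u0 ∈ [-35/564, 73/564)
j=2 picked index 2: u0 ∈ [13/282, 19/282)
j=3 picked index 4: u0 ∈ [5/188, 17/188)
j=4 picked index 7: u0 ∈ [4/141, 31/141)
j=5 picked index 7: u0 ∈ [-31/564, 77/564)
j=6 picked index 8: u0 ∈ [5/94, 23/94)
j=7 picked index 8: u0 ∈ [-17/564, 91/564)
j=8 picked index 8: u0 ∈ [-16/141, 11/141)
j=9 picked index 10: u0 ∈ [7/188, 27/188)
j=10 picked index 10: u0 ∈ [-13/282, 17/282)
j=11 picked index 11: u0 ∈ [-13/564, 1/12)
intersection: [5/94, 17/282)

5/94 17/282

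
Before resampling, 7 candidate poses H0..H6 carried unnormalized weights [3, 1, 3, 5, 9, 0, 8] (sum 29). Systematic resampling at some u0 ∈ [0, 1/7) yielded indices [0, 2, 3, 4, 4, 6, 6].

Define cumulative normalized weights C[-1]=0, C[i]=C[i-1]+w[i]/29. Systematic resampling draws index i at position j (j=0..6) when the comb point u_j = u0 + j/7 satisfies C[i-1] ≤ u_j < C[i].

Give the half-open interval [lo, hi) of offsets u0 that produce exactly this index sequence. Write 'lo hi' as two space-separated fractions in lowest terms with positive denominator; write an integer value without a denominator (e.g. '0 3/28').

C = [3/29, 4/29, 7/29, 12/29, 21/29, 21/29, 1]
j=0 picked index 0: u0 ∈ [0, 3/29)
j=1 picked index 2: u0 ∈ [-1/203, 20/203)
j=2 picked index 3: u0 ∈ [-9/203, 26/203)
j=3 picked index 4: u0 ∈ [-3/203, 60/203)
j=4 picked index 4: u0 ∈ [-32/203, 31/203)
j=5 picked index 6: u0 ∈ [2/203, 2/7)
j=6 picked index 6: u0 ∈ [-27/203, 1/7)
intersection: [2/203, 20/203)

2/203 20/203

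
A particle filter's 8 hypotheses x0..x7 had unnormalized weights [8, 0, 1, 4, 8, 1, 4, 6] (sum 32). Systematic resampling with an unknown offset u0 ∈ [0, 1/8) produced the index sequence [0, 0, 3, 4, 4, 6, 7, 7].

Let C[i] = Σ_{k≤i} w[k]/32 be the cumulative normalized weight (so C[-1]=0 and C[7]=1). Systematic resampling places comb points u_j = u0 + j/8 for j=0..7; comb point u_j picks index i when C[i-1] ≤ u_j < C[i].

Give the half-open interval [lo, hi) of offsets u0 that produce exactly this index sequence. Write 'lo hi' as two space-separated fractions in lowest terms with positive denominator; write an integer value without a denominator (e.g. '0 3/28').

C = [1/4, 1/4, 9/32, 13/32, 21/32, 11/16, 13/16, 1]
j=0 picked index 0: u0 ∈ [0, 1/4)
j=1 picked index 0: u0 ∈ [-1/8, 1/8)
j=2 picked index 3: u0 ∈ [1/32, 5/32)
j=3 picked index 4: u0 ∈ [1/32, 9/32)
j=4 picked index 4: u0 ∈ [-3/32, 5/32)
j=5 picked index 6: u0 ∈ [1/16, 3/16)
j=6 picked index 7: u0 ∈ [1/16, 1/4)
j=7 picked index 7: u0 ∈ [-1/16, 1/8)
intersection: [1/16, 1/8)

1/16 1/8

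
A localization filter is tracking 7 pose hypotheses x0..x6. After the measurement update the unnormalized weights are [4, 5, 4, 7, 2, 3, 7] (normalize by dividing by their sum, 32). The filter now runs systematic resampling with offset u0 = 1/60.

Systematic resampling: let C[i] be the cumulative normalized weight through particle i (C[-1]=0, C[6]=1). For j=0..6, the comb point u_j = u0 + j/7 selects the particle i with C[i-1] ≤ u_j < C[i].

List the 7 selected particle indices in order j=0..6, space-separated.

0 1 2 3 3 5 6

C = [1/8, 9/32, 13/32, 5/8, 11/16, 25/32, 1]
j=0: u_0=1/60 ∈ [0, 1/8) → index 0
j=1: u_1=67/420 ∈ [1/8, 9/32) → index 1
j=2: u_2=127/420 ∈ [9/32, 13/32) → index 2
j=3: u_3=187/420 ∈ [13/32, 5/8) → index 3
j=4: u_4=247/420 ∈ [13/32, 5/8) → index 3
j=5: u_5=307/420 ∈ [11/16, 25/32) → index 5
j=6: u_6=367/420 ∈ [25/32, 1) → index 6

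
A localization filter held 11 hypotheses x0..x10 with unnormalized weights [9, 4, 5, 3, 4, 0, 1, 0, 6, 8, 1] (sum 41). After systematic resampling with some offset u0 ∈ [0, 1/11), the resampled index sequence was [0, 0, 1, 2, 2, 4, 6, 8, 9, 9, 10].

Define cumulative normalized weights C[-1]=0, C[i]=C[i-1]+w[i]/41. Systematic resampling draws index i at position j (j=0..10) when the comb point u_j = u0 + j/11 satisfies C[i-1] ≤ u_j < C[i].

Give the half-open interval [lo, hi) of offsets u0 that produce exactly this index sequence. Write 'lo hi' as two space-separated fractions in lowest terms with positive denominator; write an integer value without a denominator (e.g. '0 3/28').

C = [9/41, 13/41, 18/41, 21/41, 25/41, 25/41, 26/41, 26/41, 32/41, 40/41, 1]
j=0 picked index 0: u0 ∈ [0, 9/41)
j=1 picked index 0: u0 ∈ [-1/11, 58/451)
j=2 picked index 1: u0 ∈ [17/451, 61/451)
j=3 picked index 2: u0 ∈ [20/451, 75/451)
j=4 picked index 2: u0 ∈ [-21/451, 34/451)
j=5 picked index 4: u0 ∈ [26/451, 70/451)
j=6 picked index 6: u0 ∈ [29/451, 40/451)
j=7 picked index 8: u0 ∈ [-1/451, 65/451)
j=8 picked index 9: u0 ∈ [24/451, 112/451)
j=9 picked index 9: u0 ∈ [-17/451, 71/451)
j=10 picked index 10: u0 ∈ [30/451, 1/11)
intersection: [30/451, 34/451)

30/451 34/451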